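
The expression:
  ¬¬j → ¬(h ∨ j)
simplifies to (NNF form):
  ¬j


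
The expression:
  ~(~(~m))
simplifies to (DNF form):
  ~m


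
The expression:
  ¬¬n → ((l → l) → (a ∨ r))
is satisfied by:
  {r: True, a: True, n: False}
  {r: True, n: False, a: False}
  {a: True, n: False, r: False}
  {a: False, n: False, r: False}
  {r: True, a: True, n: True}
  {r: True, n: True, a: False}
  {a: True, n: True, r: False}


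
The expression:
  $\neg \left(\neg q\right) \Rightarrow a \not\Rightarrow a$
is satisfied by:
  {q: False}


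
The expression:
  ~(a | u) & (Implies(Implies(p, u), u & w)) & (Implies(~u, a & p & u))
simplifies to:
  False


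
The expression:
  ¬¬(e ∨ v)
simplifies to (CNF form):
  e ∨ v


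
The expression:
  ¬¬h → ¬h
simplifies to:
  ¬h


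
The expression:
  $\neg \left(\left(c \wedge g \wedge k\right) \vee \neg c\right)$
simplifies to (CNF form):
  $c \wedge \left(\neg g \vee \neg k\right)$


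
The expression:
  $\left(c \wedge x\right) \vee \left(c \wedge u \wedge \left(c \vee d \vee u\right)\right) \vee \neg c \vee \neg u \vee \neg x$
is always true.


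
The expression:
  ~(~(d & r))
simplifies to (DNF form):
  d & r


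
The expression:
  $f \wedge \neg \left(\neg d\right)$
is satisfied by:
  {d: True, f: True}


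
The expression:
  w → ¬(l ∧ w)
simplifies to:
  ¬l ∨ ¬w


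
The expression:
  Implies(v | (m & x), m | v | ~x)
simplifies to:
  True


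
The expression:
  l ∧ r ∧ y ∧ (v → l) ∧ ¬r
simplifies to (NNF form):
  False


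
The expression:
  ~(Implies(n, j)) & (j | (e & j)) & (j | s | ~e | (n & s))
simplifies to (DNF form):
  False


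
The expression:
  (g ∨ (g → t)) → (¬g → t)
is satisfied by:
  {t: True, g: True}
  {t: True, g: False}
  {g: True, t: False}


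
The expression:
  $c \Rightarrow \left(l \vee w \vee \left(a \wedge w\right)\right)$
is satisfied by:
  {w: True, l: True, c: False}
  {w: True, c: False, l: False}
  {l: True, c: False, w: False}
  {l: False, c: False, w: False}
  {w: True, l: True, c: True}
  {w: True, c: True, l: False}
  {l: True, c: True, w: False}


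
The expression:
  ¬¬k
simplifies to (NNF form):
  k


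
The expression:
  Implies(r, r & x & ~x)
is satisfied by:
  {r: False}


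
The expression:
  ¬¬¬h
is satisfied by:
  {h: False}


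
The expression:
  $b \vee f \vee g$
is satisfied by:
  {b: True, g: True, f: True}
  {b: True, g: True, f: False}
  {b: True, f: True, g: False}
  {b: True, f: False, g: False}
  {g: True, f: True, b: False}
  {g: True, f: False, b: False}
  {f: True, g: False, b: False}


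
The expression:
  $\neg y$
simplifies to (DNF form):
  $\neg y$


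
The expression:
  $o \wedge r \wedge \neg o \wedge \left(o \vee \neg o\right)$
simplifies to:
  $\text{False}$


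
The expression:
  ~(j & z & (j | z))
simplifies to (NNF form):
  ~j | ~z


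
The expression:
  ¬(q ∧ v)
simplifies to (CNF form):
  ¬q ∨ ¬v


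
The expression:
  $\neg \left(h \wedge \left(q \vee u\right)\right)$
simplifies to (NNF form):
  $\left(\neg q \wedge \neg u\right) \vee \neg h$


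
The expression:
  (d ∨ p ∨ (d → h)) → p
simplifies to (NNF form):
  p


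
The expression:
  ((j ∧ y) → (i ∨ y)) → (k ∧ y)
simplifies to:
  k ∧ y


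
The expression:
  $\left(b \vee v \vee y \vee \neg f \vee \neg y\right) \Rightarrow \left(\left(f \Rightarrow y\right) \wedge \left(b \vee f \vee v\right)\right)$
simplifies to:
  $\left(b \wedge \neg f\right) \vee \left(f \wedge y\right) \vee \left(v \wedge \neg f\right)$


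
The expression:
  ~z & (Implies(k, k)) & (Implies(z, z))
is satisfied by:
  {z: False}


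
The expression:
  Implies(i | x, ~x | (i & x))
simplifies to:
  i | ~x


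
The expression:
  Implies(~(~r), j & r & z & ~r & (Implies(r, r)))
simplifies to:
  ~r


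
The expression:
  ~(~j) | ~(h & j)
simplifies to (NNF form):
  True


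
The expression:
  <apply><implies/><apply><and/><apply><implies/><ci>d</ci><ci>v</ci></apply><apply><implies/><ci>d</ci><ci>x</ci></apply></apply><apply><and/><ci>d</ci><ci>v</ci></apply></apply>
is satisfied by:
  {d: True}


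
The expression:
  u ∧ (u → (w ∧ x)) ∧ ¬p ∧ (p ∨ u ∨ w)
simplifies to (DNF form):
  u ∧ w ∧ x ∧ ¬p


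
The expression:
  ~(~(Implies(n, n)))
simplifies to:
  True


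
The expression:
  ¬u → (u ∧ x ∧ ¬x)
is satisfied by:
  {u: True}


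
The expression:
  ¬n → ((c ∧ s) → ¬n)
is always true.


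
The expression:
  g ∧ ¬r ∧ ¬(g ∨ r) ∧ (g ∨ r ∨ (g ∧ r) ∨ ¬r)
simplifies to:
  False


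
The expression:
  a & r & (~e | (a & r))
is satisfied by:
  {r: True, a: True}


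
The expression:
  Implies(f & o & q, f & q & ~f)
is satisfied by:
  {o: False, q: False, f: False}
  {f: True, o: False, q: False}
  {q: True, o: False, f: False}
  {f: True, q: True, o: False}
  {o: True, f: False, q: False}
  {f: True, o: True, q: False}
  {q: True, o: True, f: False}


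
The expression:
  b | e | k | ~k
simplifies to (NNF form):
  True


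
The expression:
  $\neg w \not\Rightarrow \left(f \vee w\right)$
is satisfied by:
  {w: False, f: False}


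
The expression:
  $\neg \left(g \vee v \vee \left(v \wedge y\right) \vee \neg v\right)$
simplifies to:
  $\text{False}$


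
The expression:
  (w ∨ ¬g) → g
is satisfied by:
  {g: True}


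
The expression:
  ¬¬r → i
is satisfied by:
  {i: True, r: False}
  {r: False, i: False}
  {r: True, i: True}


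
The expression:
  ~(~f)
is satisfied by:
  {f: True}


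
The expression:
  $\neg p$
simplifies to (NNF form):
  $\neg p$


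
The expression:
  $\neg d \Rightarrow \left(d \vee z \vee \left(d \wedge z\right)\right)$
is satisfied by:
  {d: True, z: True}
  {d: True, z: False}
  {z: True, d: False}


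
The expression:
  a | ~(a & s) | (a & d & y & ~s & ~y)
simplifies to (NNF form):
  True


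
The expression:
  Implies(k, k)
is always true.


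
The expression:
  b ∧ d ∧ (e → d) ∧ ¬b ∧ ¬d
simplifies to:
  False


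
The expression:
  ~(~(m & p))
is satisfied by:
  {m: True, p: True}


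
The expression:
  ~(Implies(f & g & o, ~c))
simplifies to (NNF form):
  c & f & g & o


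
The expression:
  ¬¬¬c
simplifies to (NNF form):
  ¬c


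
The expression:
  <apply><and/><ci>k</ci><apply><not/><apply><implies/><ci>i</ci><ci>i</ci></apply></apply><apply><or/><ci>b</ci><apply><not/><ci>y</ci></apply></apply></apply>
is never true.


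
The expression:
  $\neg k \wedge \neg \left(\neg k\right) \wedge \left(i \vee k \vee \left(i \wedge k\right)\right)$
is never true.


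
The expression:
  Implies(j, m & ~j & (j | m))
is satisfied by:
  {j: False}


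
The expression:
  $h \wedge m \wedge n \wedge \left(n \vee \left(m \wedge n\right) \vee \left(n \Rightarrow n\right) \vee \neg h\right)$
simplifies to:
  $h \wedge m \wedge n$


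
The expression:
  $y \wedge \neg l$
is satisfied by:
  {y: True, l: False}


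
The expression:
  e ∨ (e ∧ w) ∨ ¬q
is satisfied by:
  {e: True, q: False}
  {q: False, e: False}
  {q: True, e: True}


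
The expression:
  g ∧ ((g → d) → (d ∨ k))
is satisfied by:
  {g: True}


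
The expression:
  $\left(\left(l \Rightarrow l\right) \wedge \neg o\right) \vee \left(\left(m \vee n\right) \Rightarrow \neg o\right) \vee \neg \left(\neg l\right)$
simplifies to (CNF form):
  $\left(l \vee \neg m \vee \neg o\right) \wedge \left(l \vee \neg n \vee \neg o\right)$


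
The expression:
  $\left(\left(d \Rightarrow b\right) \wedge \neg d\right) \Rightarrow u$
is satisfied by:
  {d: True, u: True}
  {d: True, u: False}
  {u: True, d: False}


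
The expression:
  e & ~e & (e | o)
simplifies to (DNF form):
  False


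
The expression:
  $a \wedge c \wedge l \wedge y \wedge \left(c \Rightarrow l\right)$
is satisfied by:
  {a: True, c: True, y: True, l: True}


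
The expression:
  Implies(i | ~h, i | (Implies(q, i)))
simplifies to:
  h | i | ~q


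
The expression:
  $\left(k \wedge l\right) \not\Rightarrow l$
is never true.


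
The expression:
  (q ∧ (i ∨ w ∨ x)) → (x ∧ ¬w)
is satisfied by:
  {x: True, w: False, i: False, q: False}
  {x: False, w: False, i: False, q: False}
  {x: True, i: True, w: False, q: False}
  {i: True, x: False, w: False, q: False}
  {x: True, w: True, i: False, q: False}
  {w: True, x: False, i: False, q: False}
  {x: True, i: True, w: True, q: False}
  {i: True, w: True, x: False, q: False}
  {q: True, x: True, w: False, i: False}
  {q: True, x: False, w: False, i: False}
  {q: True, x: True, i: True, w: False}


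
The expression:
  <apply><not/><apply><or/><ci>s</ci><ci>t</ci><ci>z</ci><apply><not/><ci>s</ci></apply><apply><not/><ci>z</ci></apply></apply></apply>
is never true.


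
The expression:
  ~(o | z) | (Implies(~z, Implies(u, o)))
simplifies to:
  True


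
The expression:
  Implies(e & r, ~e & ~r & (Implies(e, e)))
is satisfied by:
  {e: False, r: False}
  {r: True, e: False}
  {e: True, r: False}


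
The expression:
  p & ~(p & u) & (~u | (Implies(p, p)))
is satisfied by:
  {p: True, u: False}


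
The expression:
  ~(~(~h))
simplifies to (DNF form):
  ~h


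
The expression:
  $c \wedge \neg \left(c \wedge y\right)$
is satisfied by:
  {c: True, y: False}


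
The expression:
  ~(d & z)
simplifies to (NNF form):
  ~d | ~z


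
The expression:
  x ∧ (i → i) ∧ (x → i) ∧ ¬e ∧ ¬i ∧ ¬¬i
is never true.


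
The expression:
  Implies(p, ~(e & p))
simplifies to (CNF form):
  ~e | ~p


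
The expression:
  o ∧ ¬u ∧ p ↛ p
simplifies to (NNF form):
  False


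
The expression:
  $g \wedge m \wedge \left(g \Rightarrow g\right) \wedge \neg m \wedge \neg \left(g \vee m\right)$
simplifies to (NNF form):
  $\text{False}$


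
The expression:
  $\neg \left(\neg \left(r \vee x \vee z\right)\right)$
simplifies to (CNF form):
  $r \vee x \vee z$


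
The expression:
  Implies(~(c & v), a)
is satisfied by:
  {a: True, c: True, v: True}
  {a: True, c: True, v: False}
  {a: True, v: True, c: False}
  {a: True, v: False, c: False}
  {c: True, v: True, a: False}


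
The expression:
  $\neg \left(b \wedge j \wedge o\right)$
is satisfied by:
  {o: False, b: False, j: False}
  {j: True, o: False, b: False}
  {b: True, o: False, j: False}
  {j: True, b: True, o: False}
  {o: True, j: False, b: False}
  {j: True, o: True, b: False}
  {b: True, o: True, j: False}


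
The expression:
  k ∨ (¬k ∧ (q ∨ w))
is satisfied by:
  {k: True, q: True, w: True}
  {k: True, q: True, w: False}
  {k: True, w: True, q: False}
  {k: True, w: False, q: False}
  {q: True, w: True, k: False}
  {q: True, w: False, k: False}
  {w: True, q: False, k: False}


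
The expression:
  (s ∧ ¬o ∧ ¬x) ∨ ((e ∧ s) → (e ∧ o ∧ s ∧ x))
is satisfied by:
  {o: False, s: False, e: False, x: False}
  {x: True, o: False, s: False, e: False}
  {o: True, x: False, s: False, e: False}
  {x: True, o: True, s: False, e: False}
  {e: True, x: False, o: False, s: False}
  {x: True, e: True, o: False, s: False}
  {e: True, o: True, x: False, s: False}
  {x: True, e: True, o: True, s: False}
  {s: True, e: False, o: False, x: False}
  {s: True, x: True, e: False, o: False}
  {s: True, o: True, e: False, x: False}
  {x: True, s: True, o: True, e: False}
  {s: True, e: True, x: False, o: False}
  {x: True, s: True, e: True, o: True}


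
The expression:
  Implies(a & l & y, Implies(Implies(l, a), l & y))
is always true.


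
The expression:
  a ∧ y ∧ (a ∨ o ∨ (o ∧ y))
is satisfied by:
  {a: True, y: True}


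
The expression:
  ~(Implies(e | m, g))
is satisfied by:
  {m: True, e: True, g: False}
  {m: True, e: False, g: False}
  {e: True, m: False, g: False}


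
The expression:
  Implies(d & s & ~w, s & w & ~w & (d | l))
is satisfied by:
  {w: True, s: False, d: False}
  {s: False, d: False, w: False}
  {d: True, w: True, s: False}
  {d: True, s: False, w: False}
  {w: True, s: True, d: False}
  {s: True, w: False, d: False}
  {d: True, s: True, w: True}


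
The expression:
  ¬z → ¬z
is always true.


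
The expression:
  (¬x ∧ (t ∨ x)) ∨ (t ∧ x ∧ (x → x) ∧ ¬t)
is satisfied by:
  {t: True, x: False}


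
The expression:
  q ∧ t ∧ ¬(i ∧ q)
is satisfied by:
  {t: True, q: True, i: False}


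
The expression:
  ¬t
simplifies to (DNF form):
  ¬t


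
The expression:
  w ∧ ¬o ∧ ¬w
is never true.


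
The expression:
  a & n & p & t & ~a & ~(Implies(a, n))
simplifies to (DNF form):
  False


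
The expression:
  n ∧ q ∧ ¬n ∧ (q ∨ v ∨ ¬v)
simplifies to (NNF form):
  False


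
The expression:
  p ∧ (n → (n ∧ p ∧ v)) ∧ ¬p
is never true.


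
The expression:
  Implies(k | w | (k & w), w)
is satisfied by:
  {w: True, k: False}
  {k: False, w: False}
  {k: True, w: True}


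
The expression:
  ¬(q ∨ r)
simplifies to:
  ¬q ∧ ¬r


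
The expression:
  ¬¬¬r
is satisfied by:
  {r: False}


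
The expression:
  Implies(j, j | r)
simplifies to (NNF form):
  True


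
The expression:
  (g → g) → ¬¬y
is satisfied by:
  {y: True}


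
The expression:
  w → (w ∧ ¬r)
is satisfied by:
  {w: False, r: False}
  {r: True, w: False}
  {w: True, r: False}


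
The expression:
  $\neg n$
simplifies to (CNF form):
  $\neg n$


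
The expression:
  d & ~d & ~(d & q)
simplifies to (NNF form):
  False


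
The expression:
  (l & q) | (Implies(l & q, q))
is always true.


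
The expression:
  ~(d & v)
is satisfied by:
  {v: False, d: False}
  {d: True, v: False}
  {v: True, d: False}


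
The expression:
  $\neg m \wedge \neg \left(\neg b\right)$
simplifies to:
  $b \wedge \neg m$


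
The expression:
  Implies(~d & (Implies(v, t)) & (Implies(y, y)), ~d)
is always true.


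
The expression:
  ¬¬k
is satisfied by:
  {k: True}


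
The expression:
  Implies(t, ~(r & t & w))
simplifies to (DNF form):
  ~r | ~t | ~w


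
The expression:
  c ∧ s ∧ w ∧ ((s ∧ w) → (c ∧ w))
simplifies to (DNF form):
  c ∧ s ∧ w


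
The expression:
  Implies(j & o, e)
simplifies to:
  e | ~j | ~o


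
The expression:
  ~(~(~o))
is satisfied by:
  {o: False}


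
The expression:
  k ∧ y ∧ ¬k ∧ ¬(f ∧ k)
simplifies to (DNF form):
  False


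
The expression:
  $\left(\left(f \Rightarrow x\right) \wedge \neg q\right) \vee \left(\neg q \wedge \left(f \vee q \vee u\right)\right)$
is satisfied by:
  {q: False}


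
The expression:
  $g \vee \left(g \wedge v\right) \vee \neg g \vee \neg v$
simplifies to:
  $\text{True}$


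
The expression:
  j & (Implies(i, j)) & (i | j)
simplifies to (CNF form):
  j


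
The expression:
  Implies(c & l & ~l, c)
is always true.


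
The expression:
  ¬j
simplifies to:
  ¬j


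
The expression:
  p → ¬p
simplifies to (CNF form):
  ¬p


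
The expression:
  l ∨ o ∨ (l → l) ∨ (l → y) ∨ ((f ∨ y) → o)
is always true.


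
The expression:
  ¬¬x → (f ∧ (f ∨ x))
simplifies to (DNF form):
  f ∨ ¬x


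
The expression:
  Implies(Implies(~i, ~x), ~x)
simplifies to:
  ~i | ~x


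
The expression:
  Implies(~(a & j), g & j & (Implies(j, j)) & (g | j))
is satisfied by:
  {j: True, a: True, g: True}
  {j: True, a: True, g: False}
  {j: True, g: True, a: False}


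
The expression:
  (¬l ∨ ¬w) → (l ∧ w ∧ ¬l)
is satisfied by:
  {w: True, l: True}


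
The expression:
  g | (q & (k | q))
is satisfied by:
  {q: True, g: True}
  {q: True, g: False}
  {g: True, q: False}


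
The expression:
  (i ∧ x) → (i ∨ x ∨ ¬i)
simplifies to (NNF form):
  True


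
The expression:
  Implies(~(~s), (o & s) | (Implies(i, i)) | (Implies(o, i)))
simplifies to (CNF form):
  True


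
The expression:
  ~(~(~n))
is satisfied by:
  {n: False}


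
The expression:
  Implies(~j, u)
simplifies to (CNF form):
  j | u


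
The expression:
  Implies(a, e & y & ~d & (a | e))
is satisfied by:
  {e: True, y: True, a: False, d: False}
  {e: True, y: False, a: False, d: False}
  {y: True, d: False, e: False, a: False}
  {d: False, y: False, e: False, a: False}
  {d: True, e: True, y: True, a: False}
  {d: True, e: True, y: False, a: False}
  {d: True, y: True, e: False, a: False}
  {d: True, y: False, e: False, a: False}
  {a: True, e: True, y: True, d: False}


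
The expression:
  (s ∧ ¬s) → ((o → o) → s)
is always true.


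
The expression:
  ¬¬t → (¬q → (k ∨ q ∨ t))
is always true.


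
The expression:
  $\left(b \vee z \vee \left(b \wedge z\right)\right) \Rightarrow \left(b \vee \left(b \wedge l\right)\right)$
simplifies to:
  $b \vee \neg z$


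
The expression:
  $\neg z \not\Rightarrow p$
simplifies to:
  $\neg p \wedge \neg z$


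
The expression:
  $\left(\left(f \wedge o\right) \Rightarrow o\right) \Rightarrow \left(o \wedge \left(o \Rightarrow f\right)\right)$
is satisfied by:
  {f: True, o: True}


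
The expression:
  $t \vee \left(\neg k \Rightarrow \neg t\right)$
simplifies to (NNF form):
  $\text{True}$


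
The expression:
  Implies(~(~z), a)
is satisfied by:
  {a: True, z: False}
  {z: False, a: False}
  {z: True, a: True}


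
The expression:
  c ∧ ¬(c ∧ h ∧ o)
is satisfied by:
  {c: True, h: False, o: False}
  {c: True, o: True, h: False}
  {c: True, h: True, o: False}


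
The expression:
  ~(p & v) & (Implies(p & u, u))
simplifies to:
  ~p | ~v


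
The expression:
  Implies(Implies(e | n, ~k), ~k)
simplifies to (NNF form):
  e | n | ~k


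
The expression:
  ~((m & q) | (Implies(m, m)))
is never true.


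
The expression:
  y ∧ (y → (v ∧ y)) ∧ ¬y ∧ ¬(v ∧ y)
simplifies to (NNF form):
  False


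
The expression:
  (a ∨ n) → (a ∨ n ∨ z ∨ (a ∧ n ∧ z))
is always true.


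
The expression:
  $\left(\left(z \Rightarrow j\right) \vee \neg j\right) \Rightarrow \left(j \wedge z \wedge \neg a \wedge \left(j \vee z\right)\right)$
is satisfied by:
  {z: True, j: True, a: False}


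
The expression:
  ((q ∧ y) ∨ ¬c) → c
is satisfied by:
  {c: True}


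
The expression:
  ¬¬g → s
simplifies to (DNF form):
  s ∨ ¬g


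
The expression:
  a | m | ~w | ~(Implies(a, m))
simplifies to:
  a | m | ~w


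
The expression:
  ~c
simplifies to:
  ~c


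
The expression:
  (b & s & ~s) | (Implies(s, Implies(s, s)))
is always true.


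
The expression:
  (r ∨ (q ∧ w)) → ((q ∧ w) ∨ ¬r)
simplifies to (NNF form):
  (q ∧ w) ∨ ¬r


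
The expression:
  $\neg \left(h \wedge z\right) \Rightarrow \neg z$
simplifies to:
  $h \vee \neg z$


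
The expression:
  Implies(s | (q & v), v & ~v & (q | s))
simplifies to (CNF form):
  ~s & (~q | ~v)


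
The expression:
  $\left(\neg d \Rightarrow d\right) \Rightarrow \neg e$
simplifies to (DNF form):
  $\neg d \vee \neg e$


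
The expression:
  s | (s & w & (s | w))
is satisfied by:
  {s: True}


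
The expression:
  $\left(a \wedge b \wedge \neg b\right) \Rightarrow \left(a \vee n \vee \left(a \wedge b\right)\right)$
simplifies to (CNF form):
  $\text{True}$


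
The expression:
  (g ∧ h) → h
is always true.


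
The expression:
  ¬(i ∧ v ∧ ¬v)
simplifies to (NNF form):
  True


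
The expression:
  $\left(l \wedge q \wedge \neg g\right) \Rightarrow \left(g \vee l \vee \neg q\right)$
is always true.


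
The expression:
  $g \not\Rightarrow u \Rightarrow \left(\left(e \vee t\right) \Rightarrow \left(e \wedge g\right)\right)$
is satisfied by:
  {u: True, e: True, g: False, t: False}
  {u: True, g: False, e: False, t: False}
  {e: True, u: False, g: False, t: False}
  {u: False, g: False, e: False, t: False}
  {t: True, u: True, e: True, g: False}
  {t: True, u: True, g: False, e: False}
  {t: True, e: True, u: False, g: False}
  {t: True, u: False, g: False, e: False}
  {u: True, g: True, e: True, t: False}
  {u: True, g: True, t: False, e: False}
  {g: True, e: True, t: False, u: False}
  {g: True, t: False, e: False, u: False}
  {u: True, g: True, t: True, e: True}
  {u: True, g: True, t: True, e: False}
  {g: True, t: True, e: True, u: False}


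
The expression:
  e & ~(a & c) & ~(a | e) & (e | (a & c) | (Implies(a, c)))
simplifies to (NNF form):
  False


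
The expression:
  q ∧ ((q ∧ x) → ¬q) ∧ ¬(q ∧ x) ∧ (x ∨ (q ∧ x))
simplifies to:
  False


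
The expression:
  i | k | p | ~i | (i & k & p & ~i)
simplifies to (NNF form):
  True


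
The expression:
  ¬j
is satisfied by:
  {j: False}


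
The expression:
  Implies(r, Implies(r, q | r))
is always true.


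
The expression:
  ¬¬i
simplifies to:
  i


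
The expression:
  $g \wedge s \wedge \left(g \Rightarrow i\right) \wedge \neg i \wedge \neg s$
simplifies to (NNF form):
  $\text{False}$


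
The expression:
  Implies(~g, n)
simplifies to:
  g | n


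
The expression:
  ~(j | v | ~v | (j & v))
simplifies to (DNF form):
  False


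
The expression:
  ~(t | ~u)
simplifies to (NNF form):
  u & ~t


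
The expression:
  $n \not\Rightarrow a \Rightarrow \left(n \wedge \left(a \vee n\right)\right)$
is always true.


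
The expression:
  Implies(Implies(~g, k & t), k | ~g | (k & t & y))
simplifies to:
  k | ~g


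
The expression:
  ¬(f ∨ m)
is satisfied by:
  {f: False, m: False}


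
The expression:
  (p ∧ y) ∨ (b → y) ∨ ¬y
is always true.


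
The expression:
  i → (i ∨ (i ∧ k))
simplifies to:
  True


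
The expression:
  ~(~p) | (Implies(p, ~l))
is always true.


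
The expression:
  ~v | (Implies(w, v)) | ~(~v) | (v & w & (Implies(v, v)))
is always true.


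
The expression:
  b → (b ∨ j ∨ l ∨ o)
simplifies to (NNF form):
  True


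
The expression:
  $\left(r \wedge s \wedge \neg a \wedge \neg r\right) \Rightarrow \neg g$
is always true.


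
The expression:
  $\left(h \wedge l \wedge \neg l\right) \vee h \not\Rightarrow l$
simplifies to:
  $h \wedge \neg l$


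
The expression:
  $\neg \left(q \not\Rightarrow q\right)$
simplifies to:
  $\text{True}$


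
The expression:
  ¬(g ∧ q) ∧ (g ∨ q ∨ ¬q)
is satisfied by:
  {g: False, q: False}
  {q: True, g: False}
  {g: True, q: False}


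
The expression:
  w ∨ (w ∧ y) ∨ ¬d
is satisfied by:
  {w: True, d: False}
  {d: False, w: False}
  {d: True, w: True}


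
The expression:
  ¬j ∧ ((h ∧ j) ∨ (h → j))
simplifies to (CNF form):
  ¬h ∧ ¬j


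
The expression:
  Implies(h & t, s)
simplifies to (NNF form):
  s | ~h | ~t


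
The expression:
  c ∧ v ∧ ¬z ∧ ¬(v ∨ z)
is never true.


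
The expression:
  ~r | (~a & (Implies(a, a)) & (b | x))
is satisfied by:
  {x: True, b: True, r: False, a: False}
  {x: True, b: False, r: False, a: False}
  {b: True, a: False, x: False, r: False}
  {a: False, b: False, x: False, r: False}
  {a: True, x: True, b: True, r: False}
  {a: True, x: True, b: False, r: False}
  {a: True, b: True, x: False, r: False}
  {a: True, b: False, x: False, r: False}
  {r: True, x: True, b: True, a: False}
  {r: True, x: True, b: False, a: False}
  {r: True, b: True, x: False, a: False}


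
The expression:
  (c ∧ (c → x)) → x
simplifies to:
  True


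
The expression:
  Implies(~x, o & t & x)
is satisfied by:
  {x: True}


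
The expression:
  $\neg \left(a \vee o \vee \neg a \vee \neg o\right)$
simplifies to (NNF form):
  $\text{False}$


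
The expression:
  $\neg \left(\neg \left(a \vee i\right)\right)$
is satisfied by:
  {i: True, a: True}
  {i: True, a: False}
  {a: True, i: False}


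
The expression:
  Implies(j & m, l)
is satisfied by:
  {l: True, m: False, j: False}
  {m: False, j: False, l: False}
  {j: True, l: True, m: False}
  {j: True, m: False, l: False}
  {l: True, m: True, j: False}
  {m: True, l: False, j: False}
  {j: True, m: True, l: True}


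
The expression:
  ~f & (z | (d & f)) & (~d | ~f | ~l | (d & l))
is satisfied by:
  {z: True, f: False}


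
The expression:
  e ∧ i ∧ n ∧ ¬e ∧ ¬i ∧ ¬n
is never true.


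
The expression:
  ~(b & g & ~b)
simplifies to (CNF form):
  True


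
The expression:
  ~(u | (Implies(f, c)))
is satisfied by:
  {f: True, u: False, c: False}


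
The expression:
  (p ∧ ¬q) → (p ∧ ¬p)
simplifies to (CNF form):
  q ∨ ¬p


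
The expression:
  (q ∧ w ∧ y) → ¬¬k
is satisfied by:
  {k: True, w: False, q: False, y: False}
  {k: False, w: False, q: False, y: False}
  {y: True, k: True, w: False, q: False}
  {y: True, k: False, w: False, q: False}
  {k: True, q: True, y: False, w: False}
  {q: True, y: False, w: False, k: False}
  {y: True, q: True, k: True, w: False}
  {y: True, q: True, k: False, w: False}
  {k: True, w: True, y: False, q: False}
  {w: True, y: False, q: False, k: False}
  {k: True, y: True, w: True, q: False}
  {y: True, w: True, k: False, q: False}
  {k: True, q: True, w: True, y: False}
  {q: True, w: True, y: False, k: False}
  {y: True, q: True, w: True, k: True}


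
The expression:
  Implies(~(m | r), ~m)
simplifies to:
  True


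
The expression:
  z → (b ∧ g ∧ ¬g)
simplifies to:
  ¬z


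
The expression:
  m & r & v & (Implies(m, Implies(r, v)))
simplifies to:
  m & r & v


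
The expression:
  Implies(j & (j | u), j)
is always true.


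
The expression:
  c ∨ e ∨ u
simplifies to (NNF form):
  c ∨ e ∨ u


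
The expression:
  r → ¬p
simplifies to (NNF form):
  ¬p ∨ ¬r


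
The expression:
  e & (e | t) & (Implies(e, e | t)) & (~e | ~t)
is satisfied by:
  {e: True, t: False}


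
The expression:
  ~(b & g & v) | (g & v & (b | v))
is always true.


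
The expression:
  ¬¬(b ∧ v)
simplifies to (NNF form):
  b ∧ v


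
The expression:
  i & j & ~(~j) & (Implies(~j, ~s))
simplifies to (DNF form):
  i & j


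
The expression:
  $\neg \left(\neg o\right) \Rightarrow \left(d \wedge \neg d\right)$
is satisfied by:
  {o: False}


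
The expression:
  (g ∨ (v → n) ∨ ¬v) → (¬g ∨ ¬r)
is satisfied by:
  {g: False, r: False}
  {r: True, g: False}
  {g: True, r: False}


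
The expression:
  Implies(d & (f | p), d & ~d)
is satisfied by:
  {p: False, d: False, f: False}
  {f: True, p: False, d: False}
  {p: True, f: False, d: False}
  {f: True, p: True, d: False}
  {d: True, f: False, p: False}


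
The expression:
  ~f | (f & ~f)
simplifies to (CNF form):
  ~f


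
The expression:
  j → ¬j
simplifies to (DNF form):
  ¬j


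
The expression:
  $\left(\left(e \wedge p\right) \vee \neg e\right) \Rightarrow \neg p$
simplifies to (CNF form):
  $\neg p$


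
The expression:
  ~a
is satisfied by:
  {a: False}


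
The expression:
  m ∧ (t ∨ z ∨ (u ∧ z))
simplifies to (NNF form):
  m ∧ (t ∨ z)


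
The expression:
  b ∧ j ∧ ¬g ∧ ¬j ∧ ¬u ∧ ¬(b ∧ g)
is never true.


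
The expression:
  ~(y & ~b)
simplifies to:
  b | ~y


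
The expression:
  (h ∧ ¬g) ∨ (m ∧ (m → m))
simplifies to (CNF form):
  (h ∨ m) ∧ (m ∨ ¬g)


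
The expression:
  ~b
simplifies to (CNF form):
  ~b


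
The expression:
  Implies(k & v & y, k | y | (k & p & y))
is always true.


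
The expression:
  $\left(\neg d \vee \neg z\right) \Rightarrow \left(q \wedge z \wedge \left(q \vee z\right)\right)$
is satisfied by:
  {z: True, d: True, q: True}
  {z: True, d: True, q: False}
  {z: True, q: True, d: False}


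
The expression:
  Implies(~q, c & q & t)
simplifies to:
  q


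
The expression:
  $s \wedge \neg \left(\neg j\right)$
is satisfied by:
  {j: True, s: True}


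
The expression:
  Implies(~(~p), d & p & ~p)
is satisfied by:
  {p: False}


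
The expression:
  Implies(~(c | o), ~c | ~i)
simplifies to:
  True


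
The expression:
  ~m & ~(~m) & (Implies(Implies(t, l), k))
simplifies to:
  False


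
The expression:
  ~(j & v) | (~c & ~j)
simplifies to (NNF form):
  ~j | ~v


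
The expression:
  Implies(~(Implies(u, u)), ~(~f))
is always true.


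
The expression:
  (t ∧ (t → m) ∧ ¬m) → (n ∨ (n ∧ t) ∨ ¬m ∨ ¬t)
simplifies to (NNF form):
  True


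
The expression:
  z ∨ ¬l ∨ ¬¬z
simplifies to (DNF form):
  z ∨ ¬l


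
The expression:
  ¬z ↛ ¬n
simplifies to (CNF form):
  n ∧ ¬z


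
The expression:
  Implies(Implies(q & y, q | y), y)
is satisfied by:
  {y: True}


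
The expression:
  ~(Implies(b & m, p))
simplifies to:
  b & m & ~p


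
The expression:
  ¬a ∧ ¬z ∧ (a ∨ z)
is never true.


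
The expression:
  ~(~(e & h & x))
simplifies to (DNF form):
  e & h & x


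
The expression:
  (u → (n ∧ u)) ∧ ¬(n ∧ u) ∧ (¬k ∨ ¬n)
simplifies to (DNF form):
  (¬k ∧ ¬u) ∨ (¬n ∧ ¬u)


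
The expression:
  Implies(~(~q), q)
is always true.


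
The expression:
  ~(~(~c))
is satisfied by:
  {c: False}


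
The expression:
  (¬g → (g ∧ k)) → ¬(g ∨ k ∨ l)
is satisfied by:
  {g: False}


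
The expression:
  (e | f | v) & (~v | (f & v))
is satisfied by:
  {e: True, f: True, v: False}
  {f: True, v: False, e: False}
  {e: True, f: True, v: True}
  {f: True, v: True, e: False}
  {e: True, v: False, f: False}


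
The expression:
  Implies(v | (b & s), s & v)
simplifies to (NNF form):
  (s & v) | (~b & ~v) | (~s & ~v)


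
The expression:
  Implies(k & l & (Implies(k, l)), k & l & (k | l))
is always true.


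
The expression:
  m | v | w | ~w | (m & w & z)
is always true.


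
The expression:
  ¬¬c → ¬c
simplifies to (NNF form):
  ¬c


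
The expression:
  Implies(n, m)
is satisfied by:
  {m: True, n: False}
  {n: False, m: False}
  {n: True, m: True}


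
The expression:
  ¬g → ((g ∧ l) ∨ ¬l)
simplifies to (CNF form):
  g ∨ ¬l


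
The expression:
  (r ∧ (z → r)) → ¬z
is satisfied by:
  {z: False, r: False}
  {r: True, z: False}
  {z: True, r: False}


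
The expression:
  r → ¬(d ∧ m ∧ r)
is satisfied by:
  {m: False, d: False, r: False}
  {r: True, m: False, d: False}
  {d: True, m: False, r: False}
  {r: True, d: True, m: False}
  {m: True, r: False, d: False}
  {r: True, m: True, d: False}
  {d: True, m: True, r: False}


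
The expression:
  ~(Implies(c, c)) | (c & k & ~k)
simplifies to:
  False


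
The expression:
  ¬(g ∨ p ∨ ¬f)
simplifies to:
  f ∧ ¬g ∧ ¬p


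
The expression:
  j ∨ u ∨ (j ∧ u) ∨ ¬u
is always true.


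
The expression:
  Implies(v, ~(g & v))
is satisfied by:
  {g: False, v: False}
  {v: True, g: False}
  {g: True, v: False}


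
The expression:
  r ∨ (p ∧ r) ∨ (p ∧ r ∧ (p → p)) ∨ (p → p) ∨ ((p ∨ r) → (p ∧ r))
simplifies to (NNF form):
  True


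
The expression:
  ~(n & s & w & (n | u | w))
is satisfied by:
  {s: False, n: False, w: False}
  {w: True, s: False, n: False}
  {n: True, s: False, w: False}
  {w: True, n: True, s: False}
  {s: True, w: False, n: False}
  {w: True, s: True, n: False}
  {n: True, s: True, w: False}


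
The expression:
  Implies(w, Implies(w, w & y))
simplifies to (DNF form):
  y | ~w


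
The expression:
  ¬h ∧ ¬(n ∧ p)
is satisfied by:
  {h: False, p: False, n: False}
  {n: True, h: False, p: False}
  {p: True, h: False, n: False}


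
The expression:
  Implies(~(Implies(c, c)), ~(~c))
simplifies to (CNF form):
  True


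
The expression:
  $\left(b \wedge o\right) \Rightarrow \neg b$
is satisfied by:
  {o: False, b: False}
  {b: True, o: False}
  {o: True, b: False}


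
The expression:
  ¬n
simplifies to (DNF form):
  ¬n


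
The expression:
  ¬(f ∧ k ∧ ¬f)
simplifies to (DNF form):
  True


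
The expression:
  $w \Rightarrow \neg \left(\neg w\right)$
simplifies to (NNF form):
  $\text{True}$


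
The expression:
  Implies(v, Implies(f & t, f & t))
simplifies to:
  True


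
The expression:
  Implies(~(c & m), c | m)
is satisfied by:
  {c: True, m: True}
  {c: True, m: False}
  {m: True, c: False}


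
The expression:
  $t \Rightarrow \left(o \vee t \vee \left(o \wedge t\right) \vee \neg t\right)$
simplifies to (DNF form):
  $\text{True}$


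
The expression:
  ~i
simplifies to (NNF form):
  ~i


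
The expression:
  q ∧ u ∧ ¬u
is never true.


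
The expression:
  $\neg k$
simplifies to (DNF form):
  $\neg k$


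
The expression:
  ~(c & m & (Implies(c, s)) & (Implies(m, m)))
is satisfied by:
  {s: False, m: False, c: False}
  {c: True, s: False, m: False}
  {m: True, s: False, c: False}
  {c: True, m: True, s: False}
  {s: True, c: False, m: False}
  {c: True, s: True, m: False}
  {m: True, s: True, c: False}


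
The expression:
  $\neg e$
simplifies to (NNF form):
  $\neg e$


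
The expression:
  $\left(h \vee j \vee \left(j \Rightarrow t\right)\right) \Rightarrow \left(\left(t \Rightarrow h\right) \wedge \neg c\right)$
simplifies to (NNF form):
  $\neg c \wedge \left(h \vee \neg t\right)$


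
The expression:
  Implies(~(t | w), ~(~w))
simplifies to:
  t | w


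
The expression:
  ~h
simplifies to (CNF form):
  ~h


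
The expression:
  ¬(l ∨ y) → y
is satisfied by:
  {y: True, l: True}
  {y: True, l: False}
  {l: True, y: False}


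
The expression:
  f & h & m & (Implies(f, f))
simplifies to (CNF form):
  f & h & m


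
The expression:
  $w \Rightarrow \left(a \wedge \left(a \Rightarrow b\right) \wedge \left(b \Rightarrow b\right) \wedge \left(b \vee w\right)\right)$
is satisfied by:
  {a: True, b: True, w: False}
  {a: True, b: False, w: False}
  {b: True, a: False, w: False}
  {a: False, b: False, w: False}
  {a: True, w: True, b: True}


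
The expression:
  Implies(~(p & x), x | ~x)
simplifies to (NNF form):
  True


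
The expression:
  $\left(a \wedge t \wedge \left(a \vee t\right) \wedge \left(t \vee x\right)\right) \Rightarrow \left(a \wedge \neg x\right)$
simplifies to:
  $\neg a \vee \neg t \vee \neg x$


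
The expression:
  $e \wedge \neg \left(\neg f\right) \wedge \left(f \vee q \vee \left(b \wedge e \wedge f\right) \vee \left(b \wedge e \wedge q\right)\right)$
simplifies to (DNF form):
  $e \wedge f$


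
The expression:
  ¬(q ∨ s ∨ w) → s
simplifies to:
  q ∨ s ∨ w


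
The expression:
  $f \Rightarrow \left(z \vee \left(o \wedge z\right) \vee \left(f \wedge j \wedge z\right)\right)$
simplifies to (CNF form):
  $z \vee \neg f$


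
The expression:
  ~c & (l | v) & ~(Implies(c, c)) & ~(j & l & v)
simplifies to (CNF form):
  False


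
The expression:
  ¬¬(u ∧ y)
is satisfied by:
  {u: True, y: True}


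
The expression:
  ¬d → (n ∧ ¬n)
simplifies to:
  d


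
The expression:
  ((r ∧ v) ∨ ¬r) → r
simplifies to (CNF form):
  r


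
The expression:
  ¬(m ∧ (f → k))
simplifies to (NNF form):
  (f ∧ ¬k) ∨ ¬m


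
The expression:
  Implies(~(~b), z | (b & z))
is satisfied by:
  {z: True, b: False}
  {b: False, z: False}
  {b: True, z: True}


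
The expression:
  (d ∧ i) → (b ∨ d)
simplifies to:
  True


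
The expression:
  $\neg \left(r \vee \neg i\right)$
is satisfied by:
  {i: True, r: False}


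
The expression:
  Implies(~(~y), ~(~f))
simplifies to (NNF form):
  f | ~y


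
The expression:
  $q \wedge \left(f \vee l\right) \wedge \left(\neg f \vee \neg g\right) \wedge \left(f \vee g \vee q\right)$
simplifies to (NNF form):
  $q \wedge \left(f \vee l\right) \wedge \left(\neg f \vee \neg g\right)$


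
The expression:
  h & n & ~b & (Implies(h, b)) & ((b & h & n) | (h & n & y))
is never true.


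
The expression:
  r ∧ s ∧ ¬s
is never true.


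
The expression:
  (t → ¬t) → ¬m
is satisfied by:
  {t: True, m: False}
  {m: False, t: False}
  {m: True, t: True}


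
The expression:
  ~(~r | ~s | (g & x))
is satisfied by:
  {r: True, s: True, g: False, x: False}
  {r: True, s: True, x: True, g: False}
  {r: True, s: True, g: True, x: False}


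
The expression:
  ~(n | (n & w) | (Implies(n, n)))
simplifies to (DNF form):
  False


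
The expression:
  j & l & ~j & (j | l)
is never true.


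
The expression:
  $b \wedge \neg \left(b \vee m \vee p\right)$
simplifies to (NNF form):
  $\text{False}$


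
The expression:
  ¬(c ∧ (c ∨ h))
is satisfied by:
  {c: False}


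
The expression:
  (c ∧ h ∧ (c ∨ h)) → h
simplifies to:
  True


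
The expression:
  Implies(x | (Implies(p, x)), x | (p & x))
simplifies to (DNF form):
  p | x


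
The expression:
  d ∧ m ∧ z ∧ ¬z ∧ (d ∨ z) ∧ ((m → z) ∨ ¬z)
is never true.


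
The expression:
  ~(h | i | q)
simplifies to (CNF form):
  ~h & ~i & ~q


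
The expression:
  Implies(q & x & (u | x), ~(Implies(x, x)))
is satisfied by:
  {q: False, x: False}
  {x: True, q: False}
  {q: True, x: False}


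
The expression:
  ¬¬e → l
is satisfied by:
  {l: True, e: False}
  {e: False, l: False}
  {e: True, l: True}


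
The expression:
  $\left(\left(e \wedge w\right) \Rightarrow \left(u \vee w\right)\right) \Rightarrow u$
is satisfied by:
  {u: True}


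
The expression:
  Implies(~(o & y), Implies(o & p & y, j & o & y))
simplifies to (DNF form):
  True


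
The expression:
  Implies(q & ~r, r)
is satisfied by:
  {r: True, q: False}
  {q: False, r: False}
  {q: True, r: True}


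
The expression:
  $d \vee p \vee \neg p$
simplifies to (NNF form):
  $\text{True}$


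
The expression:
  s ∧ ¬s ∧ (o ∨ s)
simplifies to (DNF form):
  False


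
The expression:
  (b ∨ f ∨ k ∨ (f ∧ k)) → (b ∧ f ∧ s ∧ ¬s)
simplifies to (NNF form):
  ¬b ∧ ¬f ∧ ¬k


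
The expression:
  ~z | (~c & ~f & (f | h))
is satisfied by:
  {h: True, f: False, z: False, c: False}
  {c: False, f: False, h: False, z: False}
  {c: True, h: True, f: False, z: False}
  {c: True, f: False, h: False, z: False}
  {h: True, f: True, c: False, z: False}
  {f: True, c: False, h: False, z: False}
  {c: True, f: True, h: True, z: False}
  {c: True, f: True, h: False, z: False}
  {z: True, h: True, c: False, f: False}
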